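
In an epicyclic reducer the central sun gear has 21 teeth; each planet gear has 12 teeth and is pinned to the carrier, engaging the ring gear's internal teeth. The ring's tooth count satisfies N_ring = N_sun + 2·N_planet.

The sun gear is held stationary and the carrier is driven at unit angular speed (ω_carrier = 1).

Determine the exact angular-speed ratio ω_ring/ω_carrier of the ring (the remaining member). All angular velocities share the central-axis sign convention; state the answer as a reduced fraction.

N_ring = 21 + 2·12 = 45
21(ω_s−ω_c) = −45(ω_r−ω_c),  ω_s=0, ω_c=1
ω_r = 1 − (21/45)(0−1) = 22/15
ω_r/ω_c = 22/15

22/15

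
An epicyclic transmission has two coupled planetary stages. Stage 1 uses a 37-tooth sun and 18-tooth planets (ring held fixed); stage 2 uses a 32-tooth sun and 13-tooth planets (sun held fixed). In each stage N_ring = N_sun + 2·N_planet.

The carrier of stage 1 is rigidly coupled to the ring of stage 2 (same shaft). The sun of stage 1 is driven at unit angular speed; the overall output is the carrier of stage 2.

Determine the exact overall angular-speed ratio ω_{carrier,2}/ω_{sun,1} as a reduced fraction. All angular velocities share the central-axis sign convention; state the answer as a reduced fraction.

1073/4950

Stage 1: N_ring = 37 + 2·18 = 73
Stage 1: 37(ω_s−ω_c) = −73(ω_r−ω_c),  ω_r=0, ω_s=1
Stage 1: 37(1−ω_c) = −73(0−ω_c)  ⇒  110ω_c = 37  ⇒  ω_c = 37/110
  ⇒ ω_c¹/ω_s¹ = 37/110
Stage 2: N_ring = 32 + 2·13 = 58
Stage 2: 32(ω_s−ω_c) = −58(ω_r−ω_c),  ω_s=0, ω_r=1
Stage 2: 32(0−ω_c) = −58(1−ω_c)  ⇒  90ω_c = 58  ⇒  ω_c = 29/45
  ⇒ ω_c²/ω_r² = 29/45
Coupling ω_r² = ω_c¹ ⇒ overall = 37/110 × 29/45 = 1073/4950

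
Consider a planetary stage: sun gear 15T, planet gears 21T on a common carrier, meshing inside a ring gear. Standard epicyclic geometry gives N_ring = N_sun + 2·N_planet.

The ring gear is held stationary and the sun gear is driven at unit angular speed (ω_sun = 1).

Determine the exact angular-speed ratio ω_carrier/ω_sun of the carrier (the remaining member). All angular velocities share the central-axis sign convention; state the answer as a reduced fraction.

5/24

N_ring = 15 + 2·21 = 57
15(ω_s−ω_c) = −57(ω_r−ω_c),  ω_r=0, ω_s=1
15(1−ω_c) = −57(0−ω_c)  ⇒  72ω_c = 15  ⇒  ω_c = 5/24
ω_c/ω_s = 5/24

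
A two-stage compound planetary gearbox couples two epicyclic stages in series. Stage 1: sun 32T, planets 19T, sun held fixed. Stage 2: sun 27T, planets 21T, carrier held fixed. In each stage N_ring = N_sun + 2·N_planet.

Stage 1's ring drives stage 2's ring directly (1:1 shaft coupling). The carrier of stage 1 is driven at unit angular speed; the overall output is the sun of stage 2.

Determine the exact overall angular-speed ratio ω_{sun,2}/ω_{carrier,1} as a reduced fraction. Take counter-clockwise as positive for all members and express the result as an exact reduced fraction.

-391/105

Stage 1: N_ring = 32 + 2·19 = 70
Stage 1: 32(ω_s−ω_c) = −70(ω_r−ω_c),  ω_s=0, ω_c=1
Stage 1: ω_r = 1 − (32/70)(0−1) = 51/35
  ⇒ ω_r¹/ω_c¹ = 51/35
Stage 2: N_ring = 27 + 2·21 = 69
Stage 2: 27(ω_s−ω_c) = −69(ω_r−ω_c),  ω_c=0, ω_r=1
Stage 2: ω_s = 0 − (69/27)(1−0) = -23/9
  ⇒ ω_s²/ω_r² = -23/9
Coupling ω_r² = ω_r¹ ⇒ overall = 51/35 × -23/9 = -391/105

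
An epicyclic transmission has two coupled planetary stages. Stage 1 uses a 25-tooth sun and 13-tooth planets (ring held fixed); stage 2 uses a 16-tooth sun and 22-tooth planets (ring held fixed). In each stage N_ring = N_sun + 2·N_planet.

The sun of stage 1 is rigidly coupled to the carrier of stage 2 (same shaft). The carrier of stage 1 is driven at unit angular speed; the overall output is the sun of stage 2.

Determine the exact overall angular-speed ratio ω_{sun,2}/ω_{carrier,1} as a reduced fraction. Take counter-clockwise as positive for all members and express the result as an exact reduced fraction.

361/25

Stage 1: N_ring = 25 + 2·13 = 51
Stage 1: 25(ω_s−ω_c) = −51(ω_r−ω_c),  ω_r=0, ω_c=1
Stage 1: ω_s = 1 − (51/25)(0−1) = 76/25
  ⇒ ω_s¹/ω_c¹ = 76/25
Stage 2: N_ring = 16 + 2·22 = 60
Stage 2: 16(ω_s−ω_c) = −60(ω_r−ω_c),  ω_r=0, ω_c=1
Stage 2: ω_s = 1 − (60/16)(0−1) = 19/4
  ⇒ ω_s²/ω_c² = 19/4
Coupling ω_c² = ω_s¹ ⇒ overall = 76/25 × 19/4 = 361/25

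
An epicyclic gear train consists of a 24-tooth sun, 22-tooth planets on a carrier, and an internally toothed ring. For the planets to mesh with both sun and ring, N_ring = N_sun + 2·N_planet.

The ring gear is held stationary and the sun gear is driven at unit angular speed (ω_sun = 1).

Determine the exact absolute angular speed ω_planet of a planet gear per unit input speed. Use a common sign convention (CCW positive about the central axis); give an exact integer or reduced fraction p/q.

-6/11

N_ring = 24 + 2·22 = 68
24(ω_s−ω_c) = −68(ω_r−ω_c),  ω_r=0, ω_s=1
24(1−ω_c) = −68(0−ω_c)  ⇒  92ω_c = 24  ⇒  ω_c = 6/23
sun–planet: 24·(1−6/23) = −22·(ω_p−ω_c)  ⇒  ω_p−ω_c = −(24/22)·(17/23) = -204/253
ω_p = 6/23 − 204/253 = -6/11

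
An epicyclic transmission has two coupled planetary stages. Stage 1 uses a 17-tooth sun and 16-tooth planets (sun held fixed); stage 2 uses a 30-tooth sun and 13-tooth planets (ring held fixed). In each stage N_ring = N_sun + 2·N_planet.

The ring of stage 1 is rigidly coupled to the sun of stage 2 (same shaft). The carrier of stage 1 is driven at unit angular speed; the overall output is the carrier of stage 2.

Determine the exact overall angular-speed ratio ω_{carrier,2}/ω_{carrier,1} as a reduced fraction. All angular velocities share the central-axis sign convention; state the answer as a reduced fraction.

Stage 1: N_ring = 17 + 2·16 = 49
Stage 1: 17(ω_s−ω_c) = −49(ω_r−ω_c),  ω_s=0, ω_c=1
Stage 1: ω_r = 1 − (17/49)(0−1) = 66/49
  ⇒ ω_r¹/ω_c¹ = 66/49
Stage 2: N_ring = 30 + 2·13 = 56
Stage 2: 30(ω_s−ω_c) = −56(ω_r−ω_c),  ω_r=0, ω_s=1
Stage 2: 30(1−ω_c) = −56(0−ω_c)  ⇒  86ω_c = 30  ⇒  ω_c = 15/43
  ⇒ ω_c²/ω_s² = 15/43
Coupling ω_s² = ω_r¹ ⇒ overall = 66/49 × 15/43 = 990/2107

990/2107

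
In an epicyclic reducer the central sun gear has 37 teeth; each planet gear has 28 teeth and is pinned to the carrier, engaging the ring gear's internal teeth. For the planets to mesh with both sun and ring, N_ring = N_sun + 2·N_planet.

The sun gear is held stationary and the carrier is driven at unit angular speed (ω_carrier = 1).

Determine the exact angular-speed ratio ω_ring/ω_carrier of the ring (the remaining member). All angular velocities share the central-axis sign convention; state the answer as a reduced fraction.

N_ring = 37 + 2·28 = 93
37(ω_s−ω_c) = −93(ω_r−ω_c),  ω_s=0, ω_c=1
ω_r = 1 − (37/93)(0−1) = 130/93
ω_r/ω_c = 130/93

130/93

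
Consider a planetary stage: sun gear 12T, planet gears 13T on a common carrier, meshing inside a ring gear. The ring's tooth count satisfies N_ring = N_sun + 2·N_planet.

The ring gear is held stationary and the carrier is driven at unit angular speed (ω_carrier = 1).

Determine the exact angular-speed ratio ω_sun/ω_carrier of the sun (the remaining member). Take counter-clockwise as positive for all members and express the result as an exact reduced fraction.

25/6

N_ring = 12 + 2·13 = 38
12(ω_s−ω_c) = −38(ω_r−ω_c),  ω_r=0, ω_c=1
ω_s = 1 − (38/12)(0−1) = 25/6
ω_s/ω_c = 25/6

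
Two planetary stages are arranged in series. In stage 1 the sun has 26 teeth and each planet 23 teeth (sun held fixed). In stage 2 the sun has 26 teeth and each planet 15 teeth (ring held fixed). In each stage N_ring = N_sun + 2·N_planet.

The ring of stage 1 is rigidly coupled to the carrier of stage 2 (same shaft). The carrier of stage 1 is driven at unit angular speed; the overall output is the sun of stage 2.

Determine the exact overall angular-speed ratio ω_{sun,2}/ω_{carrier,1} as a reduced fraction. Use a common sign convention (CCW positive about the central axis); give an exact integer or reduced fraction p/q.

2009/468

Stage 1: N_ring = 26 + 2·23 = 72
Stage 1: 26(ω_s−ω_c) = −72(ω_r−ω_c),  ω_s=0, ω_c=1
Stage 1: ω_r = 1 − (26/72)(0−1) = 49/36
  ⇒ ω_r¹/ω_c¹ = 49/36
Stage 2: N_ring = 26 + 2·15 = 56
Stage 2: 26(ω_s−ω_c) = −56(ω_r−ω_c),  ω_r=0, ω_c=1
Stage 2: ω_s = 1 − (56/26)(0−1) = 41/13
  ⇒ ω_s²/ω_c² = 41/13
Coupling ω_c² = ω_r¹ ⇒ overall = 49/36 × 41/13 = 2009/468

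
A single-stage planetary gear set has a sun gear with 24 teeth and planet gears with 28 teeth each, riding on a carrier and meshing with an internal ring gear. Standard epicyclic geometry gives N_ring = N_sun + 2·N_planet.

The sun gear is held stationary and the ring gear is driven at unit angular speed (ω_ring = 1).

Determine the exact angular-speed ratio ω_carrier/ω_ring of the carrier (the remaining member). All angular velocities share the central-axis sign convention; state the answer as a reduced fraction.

10/13

N_ring = 24 + 2·28 = 80
24(ω_s−ω_c) = −80(ω_r−ω_c),  ω_s=0, ω_r=1
24(0−ω_c) = −80(1−ω_c)  ⇒  104ω_c = 80  ⇒  ω_c = 10/13
ω_c/ω_r = 10/13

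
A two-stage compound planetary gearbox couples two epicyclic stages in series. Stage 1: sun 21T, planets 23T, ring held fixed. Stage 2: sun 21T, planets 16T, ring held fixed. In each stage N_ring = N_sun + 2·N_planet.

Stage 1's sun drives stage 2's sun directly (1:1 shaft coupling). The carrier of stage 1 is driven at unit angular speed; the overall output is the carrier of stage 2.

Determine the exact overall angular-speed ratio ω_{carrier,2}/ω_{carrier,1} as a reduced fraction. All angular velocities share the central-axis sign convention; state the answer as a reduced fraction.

Stage 1: N_ring = 21 + 2·23 = 67
Stage 1: 21(ω_s−ω_c) = −67(ω_r−ω_c),  ω_r=0, ω_c=1
Stage 1: ω_s = 1 − (67/21)(0−1) = 88/21
  ⇒ ω_s¹/ω_c¹ = 88/21
Stage 2: N_ring = 21 + 2·16 = 53
Stage 2: 21(ω_s−ω_c) = −53(ω_r−ω_c),  ω_r=0, ω_s=1
Stage 2: 21(1−ω_c) = −53(0−ω_c)  ⇒  74ω_c = 21  ⇒  ω_c = 21/74
  ⇒ ω_c²/ω_s² = 21/74
Coupling ω_s² = ω_s¹ ⇒ overall = 88/21 × 21/74 = 44/37

44/37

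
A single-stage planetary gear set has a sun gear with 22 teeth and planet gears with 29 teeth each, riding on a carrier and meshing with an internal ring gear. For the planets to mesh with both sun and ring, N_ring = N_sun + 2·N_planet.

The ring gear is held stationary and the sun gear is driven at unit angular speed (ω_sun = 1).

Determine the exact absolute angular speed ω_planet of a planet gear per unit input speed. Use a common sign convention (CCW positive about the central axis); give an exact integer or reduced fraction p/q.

-11/29

N_ring = 22 + 2·29 = 80
22(ω_s−ω_c) = −80(ω_r−ω_c),  ω_r=0, ω_s=1
22(1−ω_c) = −80(0−ω_c)  ⇒  102ω_c = 22  ⇒  ω_c = 11/51
sun–planet: 22·(1−11/51) = −29·(ω_p−ω_c)  ⇒  ω_p−ω_c = −(22/29)·(40/51) = -880/1479
ω_p = 11/51 − 880/1479 = -11/29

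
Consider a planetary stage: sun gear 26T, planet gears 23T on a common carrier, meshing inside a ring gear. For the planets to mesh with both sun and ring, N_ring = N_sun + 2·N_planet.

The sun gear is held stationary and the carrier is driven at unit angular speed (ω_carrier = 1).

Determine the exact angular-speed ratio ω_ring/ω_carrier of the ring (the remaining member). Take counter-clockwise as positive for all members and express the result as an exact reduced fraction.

49/36

N_ring = 26 + 2·23 = 72
26(ω_s−ω_c) = −72(ω_r−ω_c),  ω_s=0, ω_c=1
ω_r = 1 − (26/72)(0−1) = 49/36
ω_r/ω_c = 49/36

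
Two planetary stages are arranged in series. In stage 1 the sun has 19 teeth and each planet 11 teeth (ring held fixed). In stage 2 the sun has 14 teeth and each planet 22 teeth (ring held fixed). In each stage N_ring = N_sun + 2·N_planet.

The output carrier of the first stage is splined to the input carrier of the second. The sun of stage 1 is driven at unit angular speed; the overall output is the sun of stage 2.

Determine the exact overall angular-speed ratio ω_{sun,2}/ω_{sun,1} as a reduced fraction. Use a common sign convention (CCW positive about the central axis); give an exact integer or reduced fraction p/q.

Stage 1: N_ring = 19 + 2·11 = 41
Stage 1: 19(ω_s−ω_c) = −41(ω_r−ω_c),  ω_r=0, ω_s=1
Stage 1: 19(1−ω_c) = −41(0−ω_c)  ⇒  60ω_c = 19  ⇒  ω_c = 19/60
  ⇒ ω_c¹/ω_s¹ = 19/60
Stage 2: N_ring = 14 + 2·22 = 58
Stage 2: 14(ω_s−ω_c) = −58(ω_r−ω_c),  ω_r=0, ω_c=1
Stage 2: ω_s = 1 − (58/14)(0−1) = 36/7
  ⇒ ω_s²/ω_c² = 36/7
Coupling ω_c² = ω_c¹ ⇒ overall = 19/60 × 36/7 = 57/35

57/35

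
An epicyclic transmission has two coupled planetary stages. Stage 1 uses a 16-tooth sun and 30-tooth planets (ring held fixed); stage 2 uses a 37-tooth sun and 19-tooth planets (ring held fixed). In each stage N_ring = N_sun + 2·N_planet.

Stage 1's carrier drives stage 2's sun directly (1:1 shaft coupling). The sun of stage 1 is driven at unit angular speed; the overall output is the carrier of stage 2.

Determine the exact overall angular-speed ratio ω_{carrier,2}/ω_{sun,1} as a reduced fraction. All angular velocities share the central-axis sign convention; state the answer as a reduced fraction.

37/644

Stage 1: N_ring = 16 + 2·30 = 76
Stage 1: 16(ω_s−ω_c) = −76(ω_r−ω_c),  ω_r=0, ω_s=1
Stage 1: 16(1−ω_c) = −76(0−ω_c)  ⇒  92ω_c = 16  ⇒  ω_c = 4/23
  ⇒ ω_c¹/ω_s¹ = 4/23
Stage 2: N_ring = 37 + 2·19 = 75
Stage 2: 37(ω_s−ω_c) = −75(ω_r−ω_c),  ω_r=0, ω_s=1
Stage 2: 37(1−ω_c) = −75(0−ω_c)  ⇒  112ω_c = 37  ⇒  ω_c = 37/112
  ⇒ ω_c²/ω_s² = 37/112
Coupling ω_s² = ω_c¹ ⇒ overall = 4/23 × 37/112 = 37/644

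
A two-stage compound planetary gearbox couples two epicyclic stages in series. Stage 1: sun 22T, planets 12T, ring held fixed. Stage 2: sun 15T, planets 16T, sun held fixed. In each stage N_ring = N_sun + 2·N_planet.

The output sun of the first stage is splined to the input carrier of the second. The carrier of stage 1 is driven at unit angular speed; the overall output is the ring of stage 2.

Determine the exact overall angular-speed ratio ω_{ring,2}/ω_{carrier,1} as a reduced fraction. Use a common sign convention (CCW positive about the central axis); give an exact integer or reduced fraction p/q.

Stage 1: N_ring = 22 + 2·12 = 46
Stage 1: 22(ω_s−ω_c) = −46(ω_r−ω_c),  ω_r=0, ω_c=1
Stage 1: ω_s = 1 − (46/22)(0−1) = 34/11
  ⇒ ω_s¹/ω_c¹ = 34/11
Stage 2: N_ring = 15 + 2·16 = 47
Stage 2: 15(ω_s−ω_c) = −47(ω_r−ω_c),  ω_s=0, ω_c=1
Stage 2: ω_r = 1 − (15/47)(0−1) = 62/47
  ⇒ ω_r²/ω_c² = 62/47
Coupling ω_c² = ω_s¹ ⇒ overall = 34/11 × 62/47 = 2108/517

2108/517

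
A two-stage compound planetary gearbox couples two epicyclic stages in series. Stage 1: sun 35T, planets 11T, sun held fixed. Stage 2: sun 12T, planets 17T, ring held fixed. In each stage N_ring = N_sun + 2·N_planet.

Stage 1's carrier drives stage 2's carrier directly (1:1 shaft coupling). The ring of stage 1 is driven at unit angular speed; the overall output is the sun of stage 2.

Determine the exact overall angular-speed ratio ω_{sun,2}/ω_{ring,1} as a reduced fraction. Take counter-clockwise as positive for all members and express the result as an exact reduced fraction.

Stage 1: N_ring = 35 + 2·11 = 57
Stage 1: 35(ω_s−ω_c) = −57(ω_r−ω_c),  ω_s=0, ω_r=1
Stage 1: 35(0−ω_c) = −57(1−ω_c)  ⇒  92ω_c = 57  ⇒  ω_c = 57/92
  ⇒ ω_c¹/ω_r¹ = 57/92
Stage 2: N_ring = 12 + 2·17 = 46
Stage 2: 12(ω_s−ω_c) = −46(ω_r−ω_c),  ω_r=0, ω_c=1
Stage 2: ω_s = 1 − (46/12)(0−1) = 29/6
  ⇒ ω_s²/ω_c² = 29/6
Coupling ω_c² = ω_c¹ ⇒ overall = 57/92 × 29/6 = 551/184

551/184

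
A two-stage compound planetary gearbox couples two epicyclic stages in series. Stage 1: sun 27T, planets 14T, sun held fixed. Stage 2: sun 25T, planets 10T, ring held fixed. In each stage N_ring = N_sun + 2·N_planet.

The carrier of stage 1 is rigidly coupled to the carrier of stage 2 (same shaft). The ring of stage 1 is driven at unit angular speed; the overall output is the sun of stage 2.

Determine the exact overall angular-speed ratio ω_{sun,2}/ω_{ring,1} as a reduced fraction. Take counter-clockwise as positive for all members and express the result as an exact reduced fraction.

Stage 1: N_ring = 27 + 2·14 = 55
Stage 1: 27(ω_s−ω_c) = −55(ω_r−ω_c),  ω_s=0, ω_r=1
Stage 1: 27(0−ω_c) = −55(1−ω_c)  ⇒  82ω_c = 55  ⇒  ω_c = 55/82
  ⇒ ω_c¹/ω_r¹ = 55/82
Stage 2: N_ring = 25 + 2·10 = 45
Stage 2: 25(ω_s−ω_c) = −45(ω_r−ω_c),  ω_r=0, ω_c=1
Stage 2: ω_s = 1 − (45/25)(0−1) = 14/5
  ⇒ ω_s²/ω_c² = 14/5
Coupling ω_c² = ω_c¹ ⇒ overall = 55/82 × 14/5 = 77/41

77/41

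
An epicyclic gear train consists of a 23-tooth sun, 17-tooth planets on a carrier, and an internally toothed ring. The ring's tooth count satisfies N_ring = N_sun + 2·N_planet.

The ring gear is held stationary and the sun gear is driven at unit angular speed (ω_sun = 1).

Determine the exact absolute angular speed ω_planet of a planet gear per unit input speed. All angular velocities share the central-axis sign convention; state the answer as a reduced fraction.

-23/34

N_ring = 23 + 2·17 = 57
23(ω_s−ω_c) = −57(ω_r−ω_c),  ω_r=0, ω_s=1
23(1−ω_c) = −57(0−ω_c)  ⇒  80ω_c = 23  ⇒  ω_c = 23/80
sun–planet: 23·(1−23/80) = −17·(ω_p−ω_c)  ⇒  ω_p−ω_c = −(23/17)·(57/80) = -1311/1360
ω_p = 23/80 − 1311/1360 = -23/34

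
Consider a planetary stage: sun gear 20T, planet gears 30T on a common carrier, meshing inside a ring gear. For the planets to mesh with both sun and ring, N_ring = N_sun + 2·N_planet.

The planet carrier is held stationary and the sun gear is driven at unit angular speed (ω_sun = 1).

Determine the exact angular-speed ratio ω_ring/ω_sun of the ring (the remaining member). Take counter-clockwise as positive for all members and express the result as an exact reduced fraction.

N_ring = 20 + 2·30 = 80
20(ω_s−ω_c) = −80(ω_r−ω_c),  ω_c=0, ω_s=1
ω_r = 0 − (20/80)(1−0) = -1/4
ω_r/ω_s = -1/4

-1/4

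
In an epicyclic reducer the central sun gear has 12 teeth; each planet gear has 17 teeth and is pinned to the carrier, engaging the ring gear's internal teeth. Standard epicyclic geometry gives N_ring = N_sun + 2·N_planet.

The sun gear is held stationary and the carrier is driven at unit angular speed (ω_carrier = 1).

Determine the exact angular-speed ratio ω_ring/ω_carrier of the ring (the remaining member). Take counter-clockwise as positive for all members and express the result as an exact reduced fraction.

N_ring = 12 + 2·17 = 46
12(ω_s−ω_c) = −46(ω_r−ω_c),  ω_s=0, ω_c=1
ω_r = 1 − (12/46)(0−1) = 29/23
ω_r/ω_c = 29/23

29/23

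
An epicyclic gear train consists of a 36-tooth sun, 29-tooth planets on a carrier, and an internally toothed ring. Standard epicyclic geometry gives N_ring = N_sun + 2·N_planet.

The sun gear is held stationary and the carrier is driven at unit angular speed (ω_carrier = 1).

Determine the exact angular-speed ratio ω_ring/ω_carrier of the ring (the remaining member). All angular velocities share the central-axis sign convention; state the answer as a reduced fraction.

65/47

N_ring = 36 + 2·29 = 94
36(ω_s−ω_c) = −94(ω_r−ω_c),  ω_s=0, ω_c=1
ω_r = 1 − (36/94)(0−1) = 65/47
ω_r/ω_c = 65/47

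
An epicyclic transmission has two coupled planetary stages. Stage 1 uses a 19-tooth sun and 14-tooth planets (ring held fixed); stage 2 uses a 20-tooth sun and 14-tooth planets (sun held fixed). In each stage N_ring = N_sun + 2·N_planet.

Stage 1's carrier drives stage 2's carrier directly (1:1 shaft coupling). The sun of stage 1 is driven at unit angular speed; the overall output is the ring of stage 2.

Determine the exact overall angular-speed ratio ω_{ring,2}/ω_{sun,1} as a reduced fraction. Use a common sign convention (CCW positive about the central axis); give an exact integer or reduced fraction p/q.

Stage 1: N_ring = 19 + 2·14 = 47
Stage 1: 19(ω_s−ω_c) = −47(ω_r−ω_c),  ω_r=0, ω_s=1
Stage 1: 19(1−ω_c) = −47(0−ω_c)  ⇒  66ω_c = 19  ⇒  ω_c = 19/66
  ⇒ ω_c¹/ω_s¹ = 19/66
Stage 2: N_ring = 20 + 2·14 = 48
Stage 2: 20(ω_s−ω_c) = −48(ω_r−ω_c),  ω_s=0, ω_c=1
Stage 2: ω_r = 1 − (20/48)(0−1) = 17/12
  ⇒ ω_r²/ω_c² = 17/12
Coupling ω_c² = ω_c¹ ⇒ overall = 19/66 × 17/12 = 323/792

323/792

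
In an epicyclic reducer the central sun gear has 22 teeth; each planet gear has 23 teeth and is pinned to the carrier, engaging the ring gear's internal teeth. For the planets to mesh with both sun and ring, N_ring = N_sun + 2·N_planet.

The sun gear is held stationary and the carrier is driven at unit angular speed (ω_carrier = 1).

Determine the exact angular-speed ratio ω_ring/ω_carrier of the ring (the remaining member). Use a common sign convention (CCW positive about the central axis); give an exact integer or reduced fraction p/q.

45/34

N_ring = 22 + 2·23 = 68
22(ω_s−ω_c) = −68(ω_r−ω_c),  ω_s=0, ω_c=1
ω_r = 1 − (22/68)(0−1) = 45/34
ω_r/ω_c = 45/34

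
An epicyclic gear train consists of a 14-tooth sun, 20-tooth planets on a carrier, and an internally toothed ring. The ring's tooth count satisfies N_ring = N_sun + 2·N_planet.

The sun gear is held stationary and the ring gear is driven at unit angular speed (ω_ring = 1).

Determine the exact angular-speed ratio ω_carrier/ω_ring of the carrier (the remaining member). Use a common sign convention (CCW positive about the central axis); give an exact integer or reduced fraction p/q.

27/34

N_ring = 14 + 2·20 = 54
14(ω_s−ω_c) = −54(ω_r−ω_c),  ω_s=0, ω_r=1
14(0−ω_c) = −54(1−ω_c)  ⇒  68ω_c = 54  ⇒  ω_c = 27/34
ω_c/ω_r = 27/34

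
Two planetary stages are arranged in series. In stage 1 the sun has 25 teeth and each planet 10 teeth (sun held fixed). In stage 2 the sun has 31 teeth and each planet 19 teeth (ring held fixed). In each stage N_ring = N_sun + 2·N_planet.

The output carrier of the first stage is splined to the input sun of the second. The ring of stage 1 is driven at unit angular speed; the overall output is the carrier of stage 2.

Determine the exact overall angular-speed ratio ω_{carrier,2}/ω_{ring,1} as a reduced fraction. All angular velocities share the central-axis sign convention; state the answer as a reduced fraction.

Stage 1: N_ring = 25 + 2·10 = 45
Stage 1: 25(ω_s−ω_c) = −45(ω_r−ω_c),  ω_s=0, ω_r=1
Stage 1: 25(0−ω_c) = −45(1−ω_c)  ⇒  70ω_c = 45  ⇒  ω_c = 9/14
  ⇒ ω_c¹/ω_r¹ = 9/14
Stage 2: N_ring = 31 + 2·19 = 69
Stage 2: 31(ω_s−ω_c) = −69(ω_r−ω_c),  ω_r=0, ω_s=1
Stage 2: 31(1−ω_c) = −69(0−ω_c)  ⇒  100ω_c = 31  ⇒  ω_c = 31/100
  ⇒ ω_c²/ω_s² = 31/100
Coupling ω_s² = ω_c¹ ⇒ overall = 9/14 × 31/100 = 279/1400

279/1400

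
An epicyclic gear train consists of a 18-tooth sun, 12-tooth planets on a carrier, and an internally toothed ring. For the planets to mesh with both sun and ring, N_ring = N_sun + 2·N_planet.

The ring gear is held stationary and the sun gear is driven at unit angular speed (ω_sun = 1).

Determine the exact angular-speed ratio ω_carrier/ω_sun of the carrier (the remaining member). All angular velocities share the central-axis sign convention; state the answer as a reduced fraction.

N_ring = 18 + 2·12 = 42
18(ω_s−ω_c) = −42(ω_r−ω_c),  ω_r=0, ω_s=1
18(1−ω_c) = −42(0−ω_c)  ⇒  60ω_c = 18  ⇒  ω_c = 3/10
ω_c/ω_s = 3/10

3/10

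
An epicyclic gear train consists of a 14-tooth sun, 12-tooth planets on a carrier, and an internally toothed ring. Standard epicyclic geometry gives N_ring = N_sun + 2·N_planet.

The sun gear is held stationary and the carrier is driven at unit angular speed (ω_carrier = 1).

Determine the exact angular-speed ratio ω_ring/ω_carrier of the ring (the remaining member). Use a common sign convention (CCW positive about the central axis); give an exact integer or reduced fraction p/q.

26/19

N_ring = 14 + 2·12 = 38
14(ω_s−ω_c) = −38(ω_r−ω_c),  ω_s=0, ω_c=1
ω_r = 1 − (14/38)(0−1) = 26/19
ω_r/ω_c = 26/19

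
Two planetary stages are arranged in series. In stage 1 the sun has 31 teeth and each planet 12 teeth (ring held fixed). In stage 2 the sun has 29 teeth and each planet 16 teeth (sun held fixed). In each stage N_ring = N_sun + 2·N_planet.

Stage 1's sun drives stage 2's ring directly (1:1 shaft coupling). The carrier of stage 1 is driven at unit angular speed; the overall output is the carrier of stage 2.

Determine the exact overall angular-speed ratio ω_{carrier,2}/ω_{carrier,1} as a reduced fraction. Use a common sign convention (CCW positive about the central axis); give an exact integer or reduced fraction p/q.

Stage 1: N_ring = 31 + 2·12 = 55
Stage 1: 31(ω_s−ω_c) = −55(ω_r−ω_c),  ω_r=0, ω_c=1
Stage 1: ω_s = 1 − (55/31)(0−1) = 86/31
  ⇒ ω_s¹/ω_c¹ = 86/31
Stage 2: N_ring = 29 + 2·16 = 61
Stage 2: 29(ω_s−ω_c) = −61(ω_r−ω_c),  ω_s=0, ω_r=1
Stage 2: 29(0−ω_c) = −61(1−ω_c)  ⇒  90ω_c = 61  ⇒  ω_c = 61/90
  ⇒ ω_c²/ω_r² = 61/90
Coupling ω_r² = ω_s¹ ⇒ overall = 86/31 × 61/90 = 2623/1395

2623/1395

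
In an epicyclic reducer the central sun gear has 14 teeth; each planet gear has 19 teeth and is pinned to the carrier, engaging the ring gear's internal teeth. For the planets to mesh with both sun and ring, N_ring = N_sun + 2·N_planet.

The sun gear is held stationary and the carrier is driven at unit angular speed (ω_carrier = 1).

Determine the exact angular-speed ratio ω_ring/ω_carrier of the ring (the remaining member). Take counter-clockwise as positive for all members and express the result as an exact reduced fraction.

33/26

N_ring = 14 + 2·19 = 52
14(ω_s−ω_c) = −52(ω_r−ω_c),  ω_s=0, ω_c=1
ω_r = 1 − (14/52)(0−1) = 33/26
ω_r/ω_c = 33/26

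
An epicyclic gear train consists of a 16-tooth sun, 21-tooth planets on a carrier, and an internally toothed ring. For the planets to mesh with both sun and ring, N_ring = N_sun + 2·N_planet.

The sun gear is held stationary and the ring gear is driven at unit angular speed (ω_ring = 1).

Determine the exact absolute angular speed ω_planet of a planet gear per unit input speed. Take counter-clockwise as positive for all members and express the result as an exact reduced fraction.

29/21

N_ring = 16 + 2·21 = 58
16(ω_s−ω_c) = −58(ω_r−ω_c),  ω_s=0, ω_r=1
16(0−ω_c) = −58(1−ω_c)  ⇒  74ω_c = 58  ⇒  ω_c = 29/37
sun–planet: 16·(0−29/37) = −21·(ω_p−ω_c)  ⇒  ω_p−ω_c = −(16/21)·(-29/37) = 464/777
ω_p = 29/37 + 464/777 = 29/21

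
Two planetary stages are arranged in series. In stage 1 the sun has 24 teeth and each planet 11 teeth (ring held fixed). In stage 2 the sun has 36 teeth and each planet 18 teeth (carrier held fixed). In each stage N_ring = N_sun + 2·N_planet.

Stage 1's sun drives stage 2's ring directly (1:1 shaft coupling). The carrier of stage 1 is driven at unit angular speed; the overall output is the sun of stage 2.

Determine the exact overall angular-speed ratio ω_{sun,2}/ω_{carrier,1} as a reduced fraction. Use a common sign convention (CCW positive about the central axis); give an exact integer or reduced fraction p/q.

-35/6

Stage 1: N_ring = 24 + 2·11 = 46
Stage 1: 24(ω_s−ω_c) = −46(ω_r−ω_c),  ω_r=0, ω_c=1
Stage 1: ω_s = 1 − (46/24)(0−1) = 35/12
  ⇒ ω_s¹/ω_c¹ = 35/12
Stage 2: N_ring = 36 + 2·18 = 72
Stage 2: 36(ω_s−ω_c) = −72(ω_r−ω_c),  ω_c=0, ω_r=1
Stage 2: ω_s = 0 − (72/36)(1−0) = -2
  ⇒ ω_s²/ω_r² = -2
Coupling ω_r² = ω_s¹ ⇒ overall = 35/12 × -2 = -35/6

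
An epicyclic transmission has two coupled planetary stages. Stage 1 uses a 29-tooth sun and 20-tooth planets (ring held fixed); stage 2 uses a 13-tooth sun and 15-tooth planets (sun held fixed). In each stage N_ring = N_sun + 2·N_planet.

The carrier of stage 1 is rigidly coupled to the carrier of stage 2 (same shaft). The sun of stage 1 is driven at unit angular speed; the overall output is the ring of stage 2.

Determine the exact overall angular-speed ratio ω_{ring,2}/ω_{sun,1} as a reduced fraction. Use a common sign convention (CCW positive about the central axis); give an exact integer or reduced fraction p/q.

116/301

Stage 1: N_ring = 29 + 2·20 = 69
Stage 1: 29(ω_s−ω_c) = −69(ω_r−ω_c),  ω_r=0, ω_s=1
Stage 1: 29(1−ω_c) = −69(0−ω_c)  ⇒  98ω_c = 29  ⇒  ω_c = 29/98
  ⇒ ω_c¹/ω_s¹ = 29/98
Stage 2: N_ring = 13 + 2·15 = 43
Stage 2: 13(ω_s−ω_c) = −43(ω_r−ω_c),  ω_s=0, ω_c=1
Stage 2: ω_r = 1 − (13/43)(0−1) = 56/43
  ⇒ ω_r²/ω_c² = 56/43
Coupling ω_c² = ω_c¹ ⇒ overall = 29/98 × 56/43 = 116/301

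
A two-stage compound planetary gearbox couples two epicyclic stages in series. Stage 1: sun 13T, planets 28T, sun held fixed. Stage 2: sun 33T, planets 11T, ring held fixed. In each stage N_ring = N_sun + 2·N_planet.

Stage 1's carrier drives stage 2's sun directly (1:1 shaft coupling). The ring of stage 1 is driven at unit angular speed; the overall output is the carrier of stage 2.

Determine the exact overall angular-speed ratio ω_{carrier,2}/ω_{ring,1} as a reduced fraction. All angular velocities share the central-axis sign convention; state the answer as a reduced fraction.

207/656

Stage 1: N_ring = 13 + 2·28 = 69
Stage 1: 13(ω_s−ω_c) = −69(ω_r−ω_c),  ω_s=0, ω_r=1
Stage 1: 13(0−ω_c) = −69(1−ω_c)  ⇒  82ω_c = 69  ⇒  ω_c = 69/82
  ⇒ ω_c¹/ω_r¹ = 69/82
Stage 2: N_ring = 33 + 2·11 = 55
Stage 2: 33(ω_s−ω_c) = −55(ω_r−ω_c),  ω_r=0, ω_s=1
Stage 2: 33(1−ω_c) = −55(0−ω_c)  ⇒  88ω_c = 33  ⇒  ω_c = 3/8
  ⇒ ω_c²/ω_s² = 3/8
Coupling ω_s² = ω_c¹ ⇒ overall = 69/82 × 3/8 = 207/656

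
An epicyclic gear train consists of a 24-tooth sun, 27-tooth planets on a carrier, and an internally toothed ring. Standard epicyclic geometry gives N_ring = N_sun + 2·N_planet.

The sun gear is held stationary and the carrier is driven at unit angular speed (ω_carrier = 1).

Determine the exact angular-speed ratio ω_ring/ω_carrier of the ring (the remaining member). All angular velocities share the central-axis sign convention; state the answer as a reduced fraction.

N_ring = 24 + 2·27 = 78
24(ω_s−ω_c) = −78(ω_r−ω_c),  ω_s=0, ω_c=1
ω_r = 1 − (24/78)(0−1) = 17/13
ω_r/ω_c = 17/13

17/13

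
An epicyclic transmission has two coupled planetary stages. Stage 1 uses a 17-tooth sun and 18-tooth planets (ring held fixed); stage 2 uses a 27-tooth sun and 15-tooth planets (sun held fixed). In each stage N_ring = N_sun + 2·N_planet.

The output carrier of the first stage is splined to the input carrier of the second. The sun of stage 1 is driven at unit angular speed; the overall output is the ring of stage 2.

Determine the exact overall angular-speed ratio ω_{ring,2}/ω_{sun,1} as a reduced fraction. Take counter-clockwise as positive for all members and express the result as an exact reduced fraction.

34/95

Stage 1: N_ring = 17 + 2·18 = 53
Stage 1: 17(ω_s−ω_c) = −53(ω_r−ω_c),  ω_r=0, ω_s=1
Stage 1: 17(1−ω_c) = −53(0−ω_c)  ⇒  70ω_c = 17  ⇒  ω_c = 17/70
  ⇒ ω_c¹/ω_s¹ = 17/70
Stage 2: N_ring = 27 + 2·15 = 57
Stage 2: 27(ω_s−ω_c) = −57(ω_r−ω_c),  ω_s=0, ω_c=1
Stage 2: ω_r = 1 − (27/57)(0−1) = 28/19
  ⇒ ω_r²/ω_c² = 28/19
Coupling ω_c² = ω_c¹ ⇒ overall = 17/70 × 28/19 = 34/95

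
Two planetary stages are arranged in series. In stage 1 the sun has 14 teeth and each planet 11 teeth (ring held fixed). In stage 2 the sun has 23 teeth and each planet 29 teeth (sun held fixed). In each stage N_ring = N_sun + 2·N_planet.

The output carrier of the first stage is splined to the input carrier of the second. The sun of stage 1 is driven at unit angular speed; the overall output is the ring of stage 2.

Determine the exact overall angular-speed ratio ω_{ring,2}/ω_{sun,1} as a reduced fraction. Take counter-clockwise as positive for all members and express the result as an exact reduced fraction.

728/2025

Stage 1: N_ring = 14 + 2·11 = 36
Stage 1: 14(ω_s−ω_c) = −36(ω_r−ω_c),  ω_r=0, ω_s=1
Stage 1: 14(1−ω_c) = −36(0−ω_c)  ⇒  50ω_c = 14  ⇒  ω_c = 7/25
  ⇒ ω_c¹/ω_s¹ = 7/25
Stage 2: N_ring = 23 + 2·29 = 81
Stage 2: 23(ω_s−ω_c) = −81(ω_r−ω_c),  ω_s=0, ω_c=1
Stage 2: ω_r = 1 − (23/81)(0−1) = 104/81
  ⇒ ω_r²/ω_c² = 104/81
Coupling ω_c² = ω_c¹ ⇒ overall = 7/25 × 104/81 = 728/2025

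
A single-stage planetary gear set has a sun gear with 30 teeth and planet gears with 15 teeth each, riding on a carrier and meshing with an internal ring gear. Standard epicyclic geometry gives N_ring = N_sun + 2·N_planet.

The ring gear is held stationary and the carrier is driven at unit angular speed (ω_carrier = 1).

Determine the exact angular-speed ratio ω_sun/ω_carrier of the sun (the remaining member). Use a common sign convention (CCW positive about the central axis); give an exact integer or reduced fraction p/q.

N_ring = 30 + 2·15 = 60
30(ω_s−ω_c) = −60(ω_r−ω_c),  ω_r=0, ω_c=1
ω_s = 1 − (60/30)(0−1) = 3
ω_s/ω_c = 3

3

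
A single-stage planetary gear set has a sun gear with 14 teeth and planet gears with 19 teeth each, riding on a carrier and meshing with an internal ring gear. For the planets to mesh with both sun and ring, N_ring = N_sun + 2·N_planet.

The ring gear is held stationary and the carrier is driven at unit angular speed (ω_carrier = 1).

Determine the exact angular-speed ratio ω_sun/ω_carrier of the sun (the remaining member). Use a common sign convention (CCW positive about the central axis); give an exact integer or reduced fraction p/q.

N_ring = 14 + 2·19 = 52
14(ω_s−ω_c) = −52(ω_r−ω_c),  ω_r=0, ω_c=1
ω_s = 1 − (52/14)(0−1) = 33/7
ω_s/ω_c = 33/7

33/7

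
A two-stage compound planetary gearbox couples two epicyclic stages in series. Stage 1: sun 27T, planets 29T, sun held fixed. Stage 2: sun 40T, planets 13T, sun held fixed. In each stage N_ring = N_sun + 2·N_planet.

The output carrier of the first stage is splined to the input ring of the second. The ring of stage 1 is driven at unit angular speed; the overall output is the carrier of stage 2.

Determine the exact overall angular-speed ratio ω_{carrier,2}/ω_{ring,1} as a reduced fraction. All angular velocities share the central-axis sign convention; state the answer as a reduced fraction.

2805/5936

Stage 1: N_ring = 27 + 2·29 = 85
Stage 1: 27(ω_s−ω_c) = −85(ω_r−ω_c),  ω_s=0, ω_r=1
Stage 1: 27(0−ω_c) = −85(1−ω_c)  ⇒  112ω_c = 85  ⇒  ω_c = 85/112
  ⇒ ω_c¹/ω_r¹ = 85/112
Stage 2: N_ring = 40 + 2·13 = 66
Stage 2: 40(ω_s−ω_c) = −66(ω_r−ω_c),  ω_s=0, ω_r=1
Stage 2: 40(0−ω_c) = −66(1−ω_c)  ⇒  106ω_c = 66  ⇒  ω_c = 33/53
  ⇒ ω_c²/ω_r² = 33/53
Coupling ω_r² = ω_c¹ ⇒ overall = 85/112 × 33/53 = 2805/5936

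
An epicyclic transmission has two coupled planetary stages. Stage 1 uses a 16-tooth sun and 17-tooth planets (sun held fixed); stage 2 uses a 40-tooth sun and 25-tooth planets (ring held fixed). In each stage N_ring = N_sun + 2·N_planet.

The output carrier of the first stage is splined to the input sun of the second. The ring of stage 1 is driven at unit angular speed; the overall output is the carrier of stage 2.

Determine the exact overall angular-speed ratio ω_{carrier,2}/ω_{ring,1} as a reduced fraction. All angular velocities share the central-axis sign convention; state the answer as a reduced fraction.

Stage 1: N_ring = 16 + 2·17 = 50
Stage 1: 16(ω_s−ω_c) = −50(ω_r−ω_c),  ω_s=0, ω_r=1
Stage 1: 16(0−ω_c) = −50(1−ω_c)  ⇒  66ω_c = 50  ⇒  ω_c = 25/33
  ⇒ ω_c¹/ω_r¹ = 25/33
Stage 2: N_ring = 40 + 2·25 = 90
Stage 2: 40(ω_s−ω_c) = −90(ω_r−ω_c),  ω_r=0, ω_s=1
Stage 2: 40(1−ω_c) = −90(0−ω_c)  ⇒  130ω_c = 40  ⇒  ω_c = 4/13
  ⇒ ω_c²/ω_s² = 4/13
Coupling ω_s² = ω_c¹ ⇒ overall = 25/33 × 4/13 = 100/429

100/429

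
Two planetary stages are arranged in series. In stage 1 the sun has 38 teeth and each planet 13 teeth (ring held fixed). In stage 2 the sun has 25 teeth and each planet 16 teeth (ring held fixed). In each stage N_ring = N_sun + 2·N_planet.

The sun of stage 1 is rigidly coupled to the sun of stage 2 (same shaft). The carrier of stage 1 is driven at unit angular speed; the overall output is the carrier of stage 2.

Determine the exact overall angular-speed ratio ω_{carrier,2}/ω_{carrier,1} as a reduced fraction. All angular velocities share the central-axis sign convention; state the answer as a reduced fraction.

1275/1558

Stage 1: N_ring = 38 + 2·13 = 64
Stage 1: 38(ω_s−ω_c) = −64(ω_r−ω_c),  ω_r=0, ω_c=1
Stage 1: ω_s = 1 − (64/38)(0−1) = 51/19
  ⇒ ω_s¹/ω_c¹ = 51/19
Stage 2: N_ring = 25 + 2·16 = 57
Stage 2: 25(ω_s−ω_c) = −57(ω_r−ω_c),  ω_r=0, ω_s=1
Stage 2: 25(1−ω_c) = −57(0−ω_c)  ⇒  82ω_c = 25  ⇒  ω_c = 25/82
  ⇒ ω_c²/ω_s² = 25/82
Coupling ω_s² = ω_s¹ ⇒ overall = 51/19 × 25/82 = 1275/1558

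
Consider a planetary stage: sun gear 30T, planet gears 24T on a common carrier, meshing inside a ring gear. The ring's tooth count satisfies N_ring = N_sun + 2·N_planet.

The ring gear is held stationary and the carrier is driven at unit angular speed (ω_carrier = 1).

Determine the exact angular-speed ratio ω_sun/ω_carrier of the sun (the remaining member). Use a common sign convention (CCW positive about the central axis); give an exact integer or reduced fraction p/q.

N_ring = 30 + 2·24 = 78
30(ω_s−ω_c) = −78(ω_r−ω_c),  ω_r=0, ω_c=1
ω_s = 1 − (78/30)(0−1) = 18/5
ω_s/ω_c = 18/5

18/5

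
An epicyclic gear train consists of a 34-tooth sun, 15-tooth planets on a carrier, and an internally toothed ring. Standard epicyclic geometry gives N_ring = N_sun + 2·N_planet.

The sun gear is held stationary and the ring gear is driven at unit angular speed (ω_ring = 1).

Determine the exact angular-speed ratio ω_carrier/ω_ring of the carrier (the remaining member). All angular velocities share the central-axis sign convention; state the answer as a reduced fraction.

N_ring = 34 + 2·15 = 64
34(ω_s−ω_c) = −64(ω_r−ω_c),  ω_s=0, ω_r=1
34(0−ω_c) = −64(1−ω_c)  ⇒  98ω_c = 64  ⇒  ω_c = 32/49
ω_c/ω_r = 32/49

32/49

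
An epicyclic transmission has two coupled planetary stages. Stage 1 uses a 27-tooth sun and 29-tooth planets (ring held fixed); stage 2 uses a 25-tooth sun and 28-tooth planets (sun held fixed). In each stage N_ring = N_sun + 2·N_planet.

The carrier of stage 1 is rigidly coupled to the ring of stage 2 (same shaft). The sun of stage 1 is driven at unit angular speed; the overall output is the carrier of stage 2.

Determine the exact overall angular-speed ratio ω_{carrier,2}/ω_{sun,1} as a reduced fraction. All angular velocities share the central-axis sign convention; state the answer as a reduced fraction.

Stage 1: N_ring = 27 + 2·29 = 85
Stage 1: 27(ω_s−ω_c) = −85(ω_r−ω_c),  ω_r=0, ω_s=1
Stage 1: 27(1−ω_c) = −85(0−ω_c)  ⇒  112ω_c = 27  ⇒  ω_c = 27/112
  ⇒ ω_c¹/ω_s¹ = 27/112
Stage 2: N_ring = 25 + 2·28 = 81
Stage 2: 25(ω_s−ω_c) = −81(ω_r−ω_c),  ω_s=0, ω_r=1
Stage 2: 25(0−ω_c) = −81(1−ω_c)  ⇒  106ω_c = 81  ⇒  ω_c = 81/106
  ⇒ ω_c²/ω_r² = 81/106
Coupling ω_r² = ω_c¹ ⇒ overall = 27/112 × 81/106 = 2187/11872

2187/11872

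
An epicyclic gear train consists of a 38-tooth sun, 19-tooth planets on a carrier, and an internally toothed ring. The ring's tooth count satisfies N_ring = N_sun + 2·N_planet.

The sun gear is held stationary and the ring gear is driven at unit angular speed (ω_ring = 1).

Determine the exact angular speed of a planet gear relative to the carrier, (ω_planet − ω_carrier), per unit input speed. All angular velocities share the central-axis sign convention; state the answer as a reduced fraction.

4/3

N_ring = 38 + 2·19 = 76
38(ω_s−ω_c) = −76(ω_r−ω_c),  ω_s=0, ω_r=1
38(0−ω_c) = −76(1−ω_c)  ⇒  114ω_c = 76  ⇒  ω_c = 2/3
sun–planet: 38·(0−2/3) = −19·(ω_p−ω_c)  ⇒  ω_p−ω_c = −(38/19)·(-2/3) = 4/3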